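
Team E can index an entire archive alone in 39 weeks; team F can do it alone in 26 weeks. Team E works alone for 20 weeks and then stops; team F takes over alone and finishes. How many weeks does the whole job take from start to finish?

In 20 weeks team E does 20/39 of the job, leaving 19/39.
Team F works at 1/26 per week, so finishing takes 19/39 ÷ 1/26 = 38/3 weeks.
Total time = 20 + 38/3 = 98/3 weeks.

98/3 weeks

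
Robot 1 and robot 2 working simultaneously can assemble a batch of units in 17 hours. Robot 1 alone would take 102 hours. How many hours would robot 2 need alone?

Combined rate is 1/17 per hour.
Known contribution: 1/102 per hour.
So robot 2's rate is 1/17 − 1/102 = 5/102, meaning 102/5 hours alone.

102/5 hours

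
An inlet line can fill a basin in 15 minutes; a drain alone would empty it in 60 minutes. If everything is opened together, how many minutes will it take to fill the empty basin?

Net rate = 1/15 − 1/60 = (4 − 1)/60 = 3/60 = 1/20 per minute.
Filling time = 1 ÷ (1/20) = 20 minutes.

20 minutes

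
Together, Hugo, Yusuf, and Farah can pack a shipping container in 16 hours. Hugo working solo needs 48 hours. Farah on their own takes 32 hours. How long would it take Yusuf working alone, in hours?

Combined rate is 1/16 per hour.
Known contribution: 1/48 + 1/32 = (2 + 3)/96 = 5/96 per hour.
So Yusuf's rate is 1/16 − 5/96 = 1/96, meaning 96 hours alone.

96 hours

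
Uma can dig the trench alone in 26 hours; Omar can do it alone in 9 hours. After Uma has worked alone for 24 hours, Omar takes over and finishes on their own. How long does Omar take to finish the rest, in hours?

In 24 hours Uma does 24/26 = 12/13 of the job, leaving 1/13.
Omar works at 1/9 per hour, so finishing takes 1/13 ÷ 1/9 = 9/13 hours.

9/13 hours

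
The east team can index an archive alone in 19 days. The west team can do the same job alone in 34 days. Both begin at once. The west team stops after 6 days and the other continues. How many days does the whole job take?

266/17 days

In the first 6 days the combined rate is 53/646, so 159/323 of the job is done, leaving 164/323.
After the west team leaves the rate is 1/19 per day; the remaining 164/323 takes 164/17 days.
Total = 6 + 164/17 = 266/17 days.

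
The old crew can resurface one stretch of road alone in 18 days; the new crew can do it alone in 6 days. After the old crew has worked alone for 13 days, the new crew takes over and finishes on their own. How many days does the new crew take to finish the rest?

In 13 days the old crew does 13/18 of the job, leaving 5/18.
The new crew works at 1/6 per day, so finishing takes 5/18 ÷ 1/6 = 5/3 days.

5/3 days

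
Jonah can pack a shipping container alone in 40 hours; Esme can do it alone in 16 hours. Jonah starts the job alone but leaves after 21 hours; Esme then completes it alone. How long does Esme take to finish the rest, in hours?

In 21 hours Jonah does 21/40 of the job, leaving 19/40.
Esme works at 1/16 per hour, so finishing takes 19/40 ÷ 1/16 = 38/5 hours.

38/5 hours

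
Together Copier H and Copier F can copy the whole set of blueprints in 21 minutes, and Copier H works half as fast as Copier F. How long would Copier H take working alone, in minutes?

Let Copier F's rate be r; then Copier H's rate is (1/2)r, so together (1/2 + 1)r = (3/2)r = 1/21.
Thus r = 2/63 per minute.
Copier F alone: 63/2 minutes; Copier H alone: 63 minutes.

63 minutes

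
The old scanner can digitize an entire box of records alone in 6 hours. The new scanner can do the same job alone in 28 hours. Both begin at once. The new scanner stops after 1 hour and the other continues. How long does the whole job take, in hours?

81/14 hours

In the first 1 hour the combined rate is 17/84, so 17/84 of the job is done, leaving 67/84.
After the new scanner leaves the rate is 1/6 per hour; the remaining 67/84 takes 67/14 hours.
Total = 1 + 67/14 = 81/14 hours.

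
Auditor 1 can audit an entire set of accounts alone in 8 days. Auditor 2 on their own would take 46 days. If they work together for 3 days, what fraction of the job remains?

103/184

Combined rate: 1/8 + 1/46 = (23 + 4)/184 = 27/184 per day.
In 3 days they complete 3·27/184 = 81/184 of the job.
So 103/184 remains.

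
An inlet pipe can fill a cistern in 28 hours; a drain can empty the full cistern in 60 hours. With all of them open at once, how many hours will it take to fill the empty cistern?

105/2 hours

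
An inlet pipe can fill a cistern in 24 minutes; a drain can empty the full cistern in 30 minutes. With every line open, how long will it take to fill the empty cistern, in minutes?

120 minutes

Net rate = 1/24 − 1/30 = (5 − 4)/120 = 1/120 per minute.
Filling time = 1 ÷ (1/120) = 120 minutes.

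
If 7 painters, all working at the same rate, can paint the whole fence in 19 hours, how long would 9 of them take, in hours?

133/9 hours

Total work is 7·19 = 133 painter-hours.
With 9 painters: 133/9 hours.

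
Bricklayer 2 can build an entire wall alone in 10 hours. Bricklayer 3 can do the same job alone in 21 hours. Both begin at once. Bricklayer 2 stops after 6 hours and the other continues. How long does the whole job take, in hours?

42/5 hours

In the first 6 hours the combined rate is 31/210, so 31/35 of the job is done, leaving 4/35.
After Bricklayer 2 leaves the rate is 1/21 per hour; the remaining 4/35 takes 12/5 hours.
Total = 6 + 12/5 = 42/5 hours.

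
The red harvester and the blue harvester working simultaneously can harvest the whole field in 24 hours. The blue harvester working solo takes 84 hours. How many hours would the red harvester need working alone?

168/5 hours

Combined rate is 1/24 per hour.
Known contribution: 1/84 per hour.
So the red harvester's rate is 1/24 − 1/84 = 5/168, meaning 168/5 hours alone.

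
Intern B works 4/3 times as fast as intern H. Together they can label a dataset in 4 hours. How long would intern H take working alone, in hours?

28/3 hours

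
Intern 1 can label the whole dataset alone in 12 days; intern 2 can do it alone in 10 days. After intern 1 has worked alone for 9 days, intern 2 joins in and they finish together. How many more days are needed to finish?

15/11 days

In 9 days intern 1 does 9/12 = 3/4 of the job, leaving 1/4.
Intern 1 and intern 2 together work at 11/60 per day, so finishing takes 1/4 ÷ 11/60 = 15/11 days.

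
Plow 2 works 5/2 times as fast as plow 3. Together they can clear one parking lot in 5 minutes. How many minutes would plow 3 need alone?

Let plow 3's rate be r; then plow 2's rate is (5/2)r, so together (5/2 + 1)r = (7/2)r = 1/5.
Thus r = 2/35 per minute.
Plow 3 alone: 35/2 minutes; plow 2 alone: 7 minutes.

35/2 minutes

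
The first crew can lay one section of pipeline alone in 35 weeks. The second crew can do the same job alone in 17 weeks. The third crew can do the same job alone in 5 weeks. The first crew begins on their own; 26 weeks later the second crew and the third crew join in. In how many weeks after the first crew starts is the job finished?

511/19 weeks

In the first 26 weeks the first crew alone does 26/35 of the job, leaving 9/35.
Once everyone is working, combined rate: 1/35 + 1/17 + 1/5 = (17 + 35 + 119)/595 = 171/595 per week.
Remaining 9/35 at 171/595 per week takes 17/19 weeks.
Total from the start = 26 + 17/19 = 511/19 weeks.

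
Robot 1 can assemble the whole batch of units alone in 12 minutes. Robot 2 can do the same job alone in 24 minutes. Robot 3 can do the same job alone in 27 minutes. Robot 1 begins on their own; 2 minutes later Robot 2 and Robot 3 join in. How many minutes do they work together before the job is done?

In the first 2 minutes Robot 1 alone does 2/12 = 1/6 of the job, leaving 5/6.
Once everyone is working, combined rate: 1/12 + 1/24 + 1/27 = (18 + 9 + 8)/216 = 35/216 per minute.
Remaining 5/6 at 35/216 per minute takes 36/7 minutes.

36/7 minutes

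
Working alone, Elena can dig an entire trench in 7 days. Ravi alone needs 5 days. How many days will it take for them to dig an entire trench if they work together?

35/12 days

Combined rate: 1/7 + 1/5 = (5 + 7)/35 = 12/35 per day.
Time = 1 ÷ (12/35) = 35/12 days.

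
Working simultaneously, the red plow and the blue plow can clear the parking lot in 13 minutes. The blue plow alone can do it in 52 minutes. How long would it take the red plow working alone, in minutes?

52/3 minutes

Combined rate is 1/13 per minute.
Known contribution: 1/52 per minute.
So the red plow's rate is 1/13 − 1/52 = 3/52, meaning 52/3 minutes alone.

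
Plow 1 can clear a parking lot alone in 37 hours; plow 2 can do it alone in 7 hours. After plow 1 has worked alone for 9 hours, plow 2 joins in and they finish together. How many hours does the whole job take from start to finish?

148/11 hours

In 9 hours plow 1 does 9/37 of the job, leaving 28/37.
Plow 1 and plow 2 together work at 44/259 per hour, so finishing takes 28/37 ÷ 44/259 = 49/11 hours.
Total time = 9 + 49/11 = 148/11 hours.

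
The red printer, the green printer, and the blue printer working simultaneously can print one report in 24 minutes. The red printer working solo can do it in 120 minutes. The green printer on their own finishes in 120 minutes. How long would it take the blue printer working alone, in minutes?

40 minutes

Combined rate is 1/24 per minute.
Known contribution: 1/120 + 1/120 = (1 + 1)/120 = 2/120 = 1/60 per minute.
So the blue printer's rate is 1/24 − 1/60 = 1/40, meaning 40 minutes alone.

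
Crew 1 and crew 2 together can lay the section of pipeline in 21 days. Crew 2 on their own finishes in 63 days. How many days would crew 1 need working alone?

63/2 days

Combined rate is 1/21 per day.
Known contribution: 1/63 per day.
So crew 1's rate is 1/21 − 1/63 = 2/63, meaning 63/2 days alone.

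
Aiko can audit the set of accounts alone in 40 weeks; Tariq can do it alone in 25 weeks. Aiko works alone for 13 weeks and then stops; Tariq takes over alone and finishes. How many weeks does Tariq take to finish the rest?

135/8 weeks

In 13 weeks Aiko does 13/40 of the job, leaving 27/40.
Tariq works at 1/25 per week, so finishing takes 27/40 ÷ 1/25 = 135/8 weeks.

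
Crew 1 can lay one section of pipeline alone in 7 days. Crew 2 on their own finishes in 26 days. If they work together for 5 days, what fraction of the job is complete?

165/182

Combined rate: 1/7 + 1/26 = (26 + 7)/182 = 33/182 per day.
In 5 days they complete 5·33/182 = 165/182 of the job.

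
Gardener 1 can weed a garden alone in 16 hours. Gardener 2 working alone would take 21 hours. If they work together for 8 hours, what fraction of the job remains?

Combined rate: 1/16 + 1/21 = (21 + 16)/336 = 37/336 per hour.
In 8 hours they complete 8·37/336 = 37/42 of the job.
So 5/42 remains.

5/42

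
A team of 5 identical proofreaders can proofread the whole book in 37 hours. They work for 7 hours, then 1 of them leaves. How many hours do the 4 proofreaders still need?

75/2 hours

One proofreader does 1/185 of the job per hour.
After 7 hours with 5 proofreaders, 7/37 is done (30/37 left).
With 4 proofreaders the rate is 4/185, so the rest takes 30/37 ÷ 4/185 = 75/2 hours.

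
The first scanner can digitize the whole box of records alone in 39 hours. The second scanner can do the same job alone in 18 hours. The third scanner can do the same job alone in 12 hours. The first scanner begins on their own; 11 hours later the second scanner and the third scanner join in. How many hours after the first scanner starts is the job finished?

In the first 11 hours the first scanner alone does 11/39 of the job, leaving 28/39.
Once everyone is working, combined rate: 1/39 + 1/18 + 1/12 = (12 + 26 + 39)/468 = 77/468 per hour.
Remaining 28/39 at 77/468 per hour takes 48/11 hours.
Total from the start = 11 + 48/11 = 169/11 hours.

169/11 hours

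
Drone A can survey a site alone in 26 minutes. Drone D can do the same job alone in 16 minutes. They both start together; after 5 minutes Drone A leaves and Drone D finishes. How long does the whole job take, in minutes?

In the first 5 minutes the combined rate is 21/208, so 105/208 of the job is done, leaving 103/208.
After Drone A leaves the rate is 1/16 per minute; the remaining 103/208 takes 103/13 minutes.
Total = 5 + 103/13 = 168/13 minutes.

168/13 minutes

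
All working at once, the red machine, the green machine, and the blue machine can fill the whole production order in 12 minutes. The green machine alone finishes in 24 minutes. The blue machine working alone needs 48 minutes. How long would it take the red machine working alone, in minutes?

48 minutes

Combined rate is 1/12 per minute.
Known contribution: 1/24 + 1/48 = (2 + 1)/48 = 3/48 = 1/16 per minute.
So the red machine's rate is 1/12 − 1/16 = 1/48, meaning 48 minutes alone.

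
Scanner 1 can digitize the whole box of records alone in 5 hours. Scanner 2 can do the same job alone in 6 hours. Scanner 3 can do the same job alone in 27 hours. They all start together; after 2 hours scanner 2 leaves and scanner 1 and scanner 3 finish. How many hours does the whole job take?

45/16 hours

In the first 2 hours the combined rate is 109/270, so 109/135 of the job is done, leaving 26/135.
After scanner 2 leaves the rate is 32/135 per hour; the remaining 26/135 takes 13/16 hours.
Total = 2 + 13/16 = 45/16 hours.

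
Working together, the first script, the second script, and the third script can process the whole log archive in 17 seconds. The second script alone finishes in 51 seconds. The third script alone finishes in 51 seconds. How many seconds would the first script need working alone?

Combined rate is 1/17 per second.
Known contribution: 1/51 + 1/51 = (1 + 1)/51 = 2/51 per second.
So the first script's rate is 1/17 − 2/51 = 1/51, meaning 51 seconds alone.

51 seconds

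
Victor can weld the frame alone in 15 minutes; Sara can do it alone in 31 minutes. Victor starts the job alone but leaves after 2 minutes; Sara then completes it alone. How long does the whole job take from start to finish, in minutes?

433/15 minutes

In 2 minutes Victor does 2/15 of the job, leaving 13/15.
Sara works at 1/31 per minute, so finishing takes 13/15 ÷ 1/31 = 403/15 minutes.
Total time = 2 + 403/15 = 433/15 minutes.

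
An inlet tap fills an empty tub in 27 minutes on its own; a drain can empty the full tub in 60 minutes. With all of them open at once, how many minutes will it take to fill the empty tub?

Net rate = 1/27 − 1/60 = (20 − 9)/540 = 11/540 per minute.
Filling time = 1 ÷ (11/540) = 540/11 minutes.

540/11 minutes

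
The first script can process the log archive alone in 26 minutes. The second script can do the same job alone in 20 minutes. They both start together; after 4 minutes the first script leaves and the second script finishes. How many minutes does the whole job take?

220/13 minutes

In the first 4 minutes the combined rate is 23/260, so 23/65 of the job is done, leaving 42/65.
After the first script leaves the rate is 1/20 per minute; the remaining 42/65 takes 168/13 minutes.
Total = 4 + 168/13 = 220/13 minutes.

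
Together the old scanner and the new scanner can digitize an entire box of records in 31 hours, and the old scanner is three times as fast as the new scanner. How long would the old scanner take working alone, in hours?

124/3 hours

Let the new scanner's rate be r; then the old scanner's rate is 3r, so together (3 + 1)r = 4r = 1/31.
Thus r = 1/124 per hour.
The new scanner alone: 124 hours; the old scanner alone: 124/3 hours.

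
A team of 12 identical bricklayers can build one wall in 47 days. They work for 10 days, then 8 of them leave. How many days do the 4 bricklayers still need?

111 days

One bricklayer does 1/564 of the job per day.
After 10 days with 12 bricklayers, 10/47 is done (37/47 left).
With 4 bricklayers the rate is 4/564 = 1/141, so the rest takes 37/47 ÷ 1/141 = 111 days.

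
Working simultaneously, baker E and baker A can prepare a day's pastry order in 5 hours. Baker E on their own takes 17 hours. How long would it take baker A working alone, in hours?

Combined rate is 1/5 per hour.
Known contribution: 1/17 per hour.
So baker A's rate is 1/5 − 1/17 = 12/85, meaning 85/12 hours alone.

85/12 hours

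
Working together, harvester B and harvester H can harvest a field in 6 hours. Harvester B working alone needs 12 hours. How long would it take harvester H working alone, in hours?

12 hours

Combined rate is 1/6 per hour.
Known contribution: 1/12 per hour.
So harvester H's rate is 1/6 − 1/12 = 1/12, meaning 12 hours alone.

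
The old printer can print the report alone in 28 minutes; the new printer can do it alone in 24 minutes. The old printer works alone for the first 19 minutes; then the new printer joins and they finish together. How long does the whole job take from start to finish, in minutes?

In 19 minutes the old printer does 19/28 of the job, leaving 9/28.
The old printer and the new printer together work at 13/168 per minute, so finishing takes 9/28 ÷ 13/168 = 54/13 minutes.
Total time = 19 + 54/13 = 301/13 minutes.

301/13 minutes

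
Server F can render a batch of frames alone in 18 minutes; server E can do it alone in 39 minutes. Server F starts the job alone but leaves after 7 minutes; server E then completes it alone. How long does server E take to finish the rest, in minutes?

In 7 minutes server F does 7/18 of the job, leaving 11/18.
Server E works at 1/39 per minute, so finishing takes 11/18 ÷ 1/39 = 143/6 minutes.

143/6 minutes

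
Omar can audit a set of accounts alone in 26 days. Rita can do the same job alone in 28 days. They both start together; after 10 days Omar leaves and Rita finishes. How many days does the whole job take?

In the first 10 days the combined rate is 27/364, so 135/182 of the job is done, leaving 47/182.
After Omar leaves the rate is 1/28 per day; the remaining 47/182 takes 94/13 days.
Total = 10 + 94/13 = 224/13 days.

224/13 days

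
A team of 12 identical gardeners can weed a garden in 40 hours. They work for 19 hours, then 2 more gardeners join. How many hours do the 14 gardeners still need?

One gardener does 1/480 of the job per hour.
After 19 hours with 12 gardeners, 19/40 is done (21/40 left).
With 14 gardeners the rate is 14/480 = 7/240, so the rest takes 21/40 ÷ 7/240 = 18 hours.

18 hours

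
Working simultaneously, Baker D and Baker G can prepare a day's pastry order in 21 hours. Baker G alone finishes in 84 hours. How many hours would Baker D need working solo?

28 hours

Combined rate is 1/21 per hour.
Known contribution: 1/84 per hour.
So Baker D's rate is 1/21 − 1/84 = 1/28, meaning 28 hours alone.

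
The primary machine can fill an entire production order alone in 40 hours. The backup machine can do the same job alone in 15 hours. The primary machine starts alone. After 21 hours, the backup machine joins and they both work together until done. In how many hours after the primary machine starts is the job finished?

288/11 hours

In the first 21 hours the primary machine alone does 21/40 of the job, leaving 19/40.
Once everyone is working, combined rate: 1/40 + 1/15 = (3 + 8)/120 = 11/120 per hour.
Remaining 19/40 at 11/120 per hour takes 57/11 hours.
Total from the start = 21 + 57/11 = 288/11 hours.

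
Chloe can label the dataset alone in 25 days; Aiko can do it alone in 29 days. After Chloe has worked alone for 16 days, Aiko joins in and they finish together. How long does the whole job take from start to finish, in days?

125/6 days

In 16 days Chloe does 16/25 of the job, leaving 9/25.
Chloe and Aiko together work at 54/725 per day, so finishing takes 9/25 ÷ 54/725 = 29/6 days.
Total time = 16 + 29/6 = 125/6 days.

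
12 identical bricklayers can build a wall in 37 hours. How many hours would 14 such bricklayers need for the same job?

Total work is 12·37 = 444 bricklayer-hours.
With 14 bricklayers: 444/14 = 222/7 hours.

222/7 hours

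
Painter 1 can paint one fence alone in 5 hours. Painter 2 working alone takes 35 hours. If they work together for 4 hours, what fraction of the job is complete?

32/35

Combined rate: 1/5 + 1/35 = (7 + 1)/35 = 8/35 per hour.
In 4 hours they complete 4·8/35 = 32/35 of the job.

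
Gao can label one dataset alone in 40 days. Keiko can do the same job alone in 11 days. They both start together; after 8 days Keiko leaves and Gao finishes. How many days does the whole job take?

120/11 days

In the first 8 days the combined rate is 51/440, so 51/55 of the job is done, leaving 4/55.
After Keiko leaves the rate is 1/40 per day; the remaining 4/55 takes 32/11 days.
Total = 8 + 32/11 = 120/11 days.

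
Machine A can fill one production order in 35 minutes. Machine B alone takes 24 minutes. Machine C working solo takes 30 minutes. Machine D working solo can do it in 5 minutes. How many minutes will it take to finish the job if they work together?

Combined rate: 1/35 + 1/24 + 1/30 + 1/5 = (24 + 35 + 28 + 168)/840 = 255/840 = 17/56 per minute.
Time = 1 ÷ (17/56) = 56/17 minutes.

56/17 minutes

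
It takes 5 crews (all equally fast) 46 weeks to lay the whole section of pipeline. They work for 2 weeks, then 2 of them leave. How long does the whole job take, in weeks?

226/3 weeks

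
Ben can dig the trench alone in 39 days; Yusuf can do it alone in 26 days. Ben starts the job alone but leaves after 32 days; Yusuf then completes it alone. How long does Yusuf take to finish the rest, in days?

14/3 days

In 32 days Ben does 32/39 of the job, leaving 7/39.
Yusuf works at 1/26 per day, so finishing takes 7/39 ÷ 1/26 = 14/3 days.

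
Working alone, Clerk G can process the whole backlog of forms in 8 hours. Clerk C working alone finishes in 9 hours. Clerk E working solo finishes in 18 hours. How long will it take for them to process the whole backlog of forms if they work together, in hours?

Combined rate: 1/8 + 1/9 + 1/18 = (9 + 8 + 4)/72 = 21/72 = 7/24 per hour.
Time = 1 ÷ (7/24) = 24/7 hours.

24/7 hours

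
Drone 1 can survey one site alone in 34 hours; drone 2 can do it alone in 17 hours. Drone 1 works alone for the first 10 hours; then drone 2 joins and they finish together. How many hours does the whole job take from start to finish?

18 hours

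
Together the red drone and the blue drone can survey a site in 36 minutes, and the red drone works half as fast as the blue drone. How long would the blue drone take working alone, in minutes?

54 minutes

Let the blue drone's rate be r; then the red drone's rate is (1/2)r, so together (1/2 + 1)r = (3/2)r = 1/36.
Thus r = 1/54 per minute.
The blue drone alone: 54 minutes; the red drone alone: 108 minutes.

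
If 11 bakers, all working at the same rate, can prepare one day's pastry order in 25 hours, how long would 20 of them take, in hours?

55/4 hours

Total work is 11·25 = 275 baker-hours.
With 20 bakers: 275/20 = 55/4 hours.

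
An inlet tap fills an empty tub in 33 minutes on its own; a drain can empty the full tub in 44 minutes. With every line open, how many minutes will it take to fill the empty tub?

Net rate = 1/33 − 1/44 = (4 − 3)/132 = 1/132 per minute.
Filling time = 1 ÷ (1/132) = 132 minutes.

132 minutes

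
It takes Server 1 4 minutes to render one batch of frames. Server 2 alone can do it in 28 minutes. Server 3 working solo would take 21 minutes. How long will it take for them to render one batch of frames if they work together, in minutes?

3 minutes

Combined rate: 1/4 + 1/28 + 1/21 = (21 + 3 + 4)/84 = 28/84 = 1/3 per minute.
Time = 1 ÷ (1/3) = 3 minutes.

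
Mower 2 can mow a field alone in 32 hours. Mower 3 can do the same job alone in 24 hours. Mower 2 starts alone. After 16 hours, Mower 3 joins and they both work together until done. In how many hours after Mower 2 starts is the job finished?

In the first 16 hours Mower 2 alone does 16/32 = 1/2 of the job, leaving 1/2.
Once everyone is working, combined rate: 1/32 + 1/24 = (3 + 4)/96 = 7/96 per hour.
Remaining 1/2 at 7/96 per hour takes 48/7 hours.
Total from the start = 16 + 48/7 = 160/7 hours.

160/7 hours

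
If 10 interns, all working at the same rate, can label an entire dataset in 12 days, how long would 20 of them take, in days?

6 days

Total work is 10·12 = 120 intern-days.
With 20 interns: 120/20 = 6 days.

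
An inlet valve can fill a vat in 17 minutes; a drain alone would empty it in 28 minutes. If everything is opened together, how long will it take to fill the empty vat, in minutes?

Net rate = 1/17 − 1/28 = (28 − 17)/476 = 11/476 per minute.
Filling time = 1 ÷ (11/476) = 476/11 minutes.

476/11 minutes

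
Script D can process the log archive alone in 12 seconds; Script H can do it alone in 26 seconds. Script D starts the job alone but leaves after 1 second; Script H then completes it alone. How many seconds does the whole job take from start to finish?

In 1 second Script D does 1/12 of the job, leaving 11/12.
Script H works at 1/26 per second, so finishing takes 11/12 ÷ 1/26 = 143/6 seconds.
Total time = 1 + 143/6 = 149/6 seconds.

149/6 seconds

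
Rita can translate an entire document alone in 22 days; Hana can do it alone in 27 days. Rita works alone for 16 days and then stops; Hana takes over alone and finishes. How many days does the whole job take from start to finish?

257/11 days

In 16 days Rita does 16/22 = 8/11 of the job, leaving 3/11.
Hana works at 1/27 per day, so finishing takes 3/11 ÷ 1/27 = 81/11 days.
Total time = 16 + 81/11 = 257/11 days.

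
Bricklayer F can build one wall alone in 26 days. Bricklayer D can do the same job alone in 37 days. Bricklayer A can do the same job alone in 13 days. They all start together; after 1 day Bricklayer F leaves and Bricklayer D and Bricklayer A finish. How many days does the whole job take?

37/4 days

In the first 1 day the combined rate is 137/962, so 137/962 of the job is done, leaving 825/962.
After Bricklayer F leaves the rate is 50/481 per day; the remaining 825/962 takes 33/4 days.
Total = 1 + 33/4 = 37/4 days.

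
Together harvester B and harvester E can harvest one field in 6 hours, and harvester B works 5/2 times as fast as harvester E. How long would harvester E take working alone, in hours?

21 hours

Let harvester E's rate be r; then harvester B's rate is (5/2)r, so together (5/2 + 1)r = (7/2)r = 1/6.
Thus r = 1/21 per hour.
Harvester E alone: 21 hours; harvester B alone: 42/5 hours.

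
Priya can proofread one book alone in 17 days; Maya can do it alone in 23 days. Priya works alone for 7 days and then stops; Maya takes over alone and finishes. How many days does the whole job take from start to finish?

In 7 days Priya does 7/17 of the job, leaving 10/17.
Maya works at 1/23 per day, so finishing takes 10/17 ÷ 1/23 = 230/17 days.
Total time = 7 + 230/17 = 349/17 days.

349/17 days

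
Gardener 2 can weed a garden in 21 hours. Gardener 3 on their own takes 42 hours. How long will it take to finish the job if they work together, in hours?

Combined rate: 1/21 + 1/42 = (2 + 1)/42 = 3/42 = 1/14 per hour.
Time = 1 ÷ (1/14) = 14 hours.

14 hours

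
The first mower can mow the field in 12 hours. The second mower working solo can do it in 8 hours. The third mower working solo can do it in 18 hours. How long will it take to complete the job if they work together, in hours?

72/19 hours

Combined rate: 1/12 + 1/8 + 1/18 = (6 + 9 + 4)/72 = 19/72 per hour.
Time = 1 ÷ (19/72) = 72/19 hours.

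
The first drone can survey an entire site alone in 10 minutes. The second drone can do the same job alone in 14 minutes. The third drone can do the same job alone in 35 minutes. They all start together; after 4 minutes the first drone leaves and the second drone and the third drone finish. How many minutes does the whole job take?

6 minutes

In the first 4 minutes the combined rate is 1/5, so 4/5 of the job is done, leaving 1/5.
After the first drone leaves the rate is 1/10 per minute; the remaining 1/5 takes 2 minutes.
Total = 4 + 2 = 6 minutes.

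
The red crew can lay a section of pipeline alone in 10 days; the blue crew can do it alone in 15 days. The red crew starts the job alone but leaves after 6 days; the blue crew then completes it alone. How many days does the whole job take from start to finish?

In 6 days the red crew does 6/10 = 3/5 of the job, leaving 2/5.
The blue crew works at 1/15 per day, so finishing takes 2/5 ÷ 1/15 = 6 days.
Total time = 6 + 6 = 12 days.

12 days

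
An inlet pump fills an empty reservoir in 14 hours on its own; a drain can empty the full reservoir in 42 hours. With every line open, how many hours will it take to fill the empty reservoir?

21 hours

Net rate = 1/14 − 1/42 = (3 − 1)/42 = 2/42 = 1/21 per hour.
Filling time = 1 ÷ (1/21) = 21 hours.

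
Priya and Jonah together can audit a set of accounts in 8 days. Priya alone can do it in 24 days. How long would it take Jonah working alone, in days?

Combined rate is 1/8 per day.
Known contribution: 1/24 per day.
So Jonah's rate is 1/8 − 1/24 = 1/12, meaning 12 days alone.

12 days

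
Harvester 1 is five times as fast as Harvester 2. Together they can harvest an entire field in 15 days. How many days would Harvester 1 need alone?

Let Harvester 2's rate be r; then Harvester 1's rate is 5r, so together (5 + 1)r = 6r = 1/15.
Thus r = 1/90 per day.
Harvester 2 alone: 90 days; Harvester 1 alone: 18 days.

18 days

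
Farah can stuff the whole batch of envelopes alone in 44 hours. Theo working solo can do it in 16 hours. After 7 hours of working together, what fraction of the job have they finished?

Combined rate: 1/44 + 1/16 = (4 + 11)/176 = 15/176 per hour.
In 7 hours they complete 7·15/176 = 105/176 of the job.

105/176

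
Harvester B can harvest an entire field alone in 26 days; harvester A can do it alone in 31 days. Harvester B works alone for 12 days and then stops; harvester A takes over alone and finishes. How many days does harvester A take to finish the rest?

In 12 days harvester B does 12/26 = 6/13 of the job, leaving 7/13.
Harvester A works at 1/31 per day, so finishing takes 7/13 ÷ 1/31 = 217/13 days.

217/13 days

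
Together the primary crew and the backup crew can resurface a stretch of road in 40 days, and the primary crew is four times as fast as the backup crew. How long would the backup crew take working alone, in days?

200 days

Let the backup crew's rate be r; then the primary crew's rate is 4r, so together (4 + 1)r = 5r = 1/40.
Thus r = 1/200 per day.
The backup crew alone: 200 days; the primary crew alone: 50 days.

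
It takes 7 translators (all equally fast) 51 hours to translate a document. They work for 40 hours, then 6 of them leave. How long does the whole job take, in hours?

117 hours

One translator does 1/357 of the job per hour.
After 40 hours with 7 translators, 40/51 is done (11/51 left).
With 1 translator the rate is 1/357, so the rest takes 11/51 ÷ 1/357 = 77 hours.
Total = 40 + 77 = 117 hours.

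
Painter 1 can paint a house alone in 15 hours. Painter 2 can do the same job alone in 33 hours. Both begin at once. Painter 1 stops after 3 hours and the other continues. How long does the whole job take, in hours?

In the first 3 hours the combined rate is 16/165, so 16/55 of the job is done, leaving 39/55.
After Painter 1 leaves the rate is 1/33 per hour; the remaining 39/55 takes 117/5 hours.
Total = 3 + 117/5 = 132/5 hours.

132/5 hours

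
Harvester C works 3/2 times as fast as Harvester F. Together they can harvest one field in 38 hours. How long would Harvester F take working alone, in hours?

95 hours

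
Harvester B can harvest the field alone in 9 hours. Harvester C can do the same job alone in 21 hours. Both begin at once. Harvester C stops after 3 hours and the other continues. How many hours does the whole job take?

54/7 hours

In the first 3 hours the combined rate is 10/63, so 10/21 of the job is done, leaving 11/21.
After Harvester C leaves the rate is 1/9 per hour; the remaining 11/21 takes 33/7 hours.
Total = 3 + 33/7 = 54/7 hours.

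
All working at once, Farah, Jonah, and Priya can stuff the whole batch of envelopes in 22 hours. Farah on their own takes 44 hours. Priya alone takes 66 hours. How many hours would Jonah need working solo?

132 hours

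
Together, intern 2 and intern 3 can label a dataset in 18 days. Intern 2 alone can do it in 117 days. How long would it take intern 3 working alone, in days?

234/11 days

Combined rate is 1/18 per day.
Known contribution: 1/117 per day.
So intern 3's rate is 1/18 − 1/117 = 11/234, meaning 234/11 days alone.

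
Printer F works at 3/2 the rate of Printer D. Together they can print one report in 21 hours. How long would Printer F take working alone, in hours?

35 hours

Let Printer D's rate be r; then Printer F's rate is (3/2)r, so together (3/2 + 1)r = (5/2)r = 1/21.
Thus r = 2/105 per hour.
Printer D alone: 105/2 hours; Printer F alone: 35 hours.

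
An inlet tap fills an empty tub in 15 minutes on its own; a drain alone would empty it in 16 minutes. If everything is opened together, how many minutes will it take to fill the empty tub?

240 minutes

Net rate = 1/15 − 1/16 = (16 − 15)/240 = 1/240 per minute.
Filling time = 1 ÷ (1/240) = 240 minutes.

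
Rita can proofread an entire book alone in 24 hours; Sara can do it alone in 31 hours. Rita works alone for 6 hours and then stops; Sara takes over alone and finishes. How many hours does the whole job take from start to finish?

117/4 hours

In 6 hours Rita does 6/24 = 1/4 of the job, leaving 3/4.
Sara works at 1/31 per hour, so finishing takes 3/4 ÷ 1/31 = 93/4 hours.
Total time = 6 + 93/4 = 117/4 hours.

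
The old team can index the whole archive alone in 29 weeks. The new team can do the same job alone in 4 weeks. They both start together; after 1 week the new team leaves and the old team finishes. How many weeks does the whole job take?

In the first 1 week the combined rate is 33/116, so 33/116 of the job is done, leaving 83/116.
After the new team leaves the rate is 1/29 per week; the remaining 83/116 takes 83/4 weeks.
Total = 1 + 83/4 = 87/4 weeks.

87/4 weeks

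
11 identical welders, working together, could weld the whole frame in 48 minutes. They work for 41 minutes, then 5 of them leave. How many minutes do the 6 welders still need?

One welder does 1/528 of the job per minute.
After 41 minutes with 11 welders, 41/48 is done (7/48 left).
With 6 welders the rate is 6/528 = 1/88, so the rest takes 7/48 ÷ 1/88 = 77/6 minutes.

77/6 minutes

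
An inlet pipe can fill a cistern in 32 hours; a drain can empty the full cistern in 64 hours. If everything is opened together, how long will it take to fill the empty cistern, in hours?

Net rate = 1/32 − 1/64 = (2 − 1)/64 = 1/64 per hour.
Filling time = 1 ÷ (1/64) = 64 hours.

64 hours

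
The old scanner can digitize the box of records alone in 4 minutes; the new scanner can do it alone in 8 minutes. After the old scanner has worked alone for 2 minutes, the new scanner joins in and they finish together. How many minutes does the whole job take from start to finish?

In 2 minutes the old scanner does 2/4 = 1/2 of the job, leaving 1/2.
The old scanner and the new scanner together work at 3/8 per minute, so finishing takes 1/2 ÷ 3/8 = 4/3 minutes.
Total time = 2 + 4/3 = 10/3 minutes.

10/3 minutes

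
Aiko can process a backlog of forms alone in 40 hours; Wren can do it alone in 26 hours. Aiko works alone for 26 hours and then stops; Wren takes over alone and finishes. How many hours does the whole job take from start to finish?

In 26 hours Aiko does 26/40 = 13/20 of the job, leaving 7/20.
Wren works at 1/26 per hour, so finishing takes 7/20 ÷ 1/26 = 91/10 hours.
Total time = 26 + 91/10 = 351/10 hours.

351/10 hours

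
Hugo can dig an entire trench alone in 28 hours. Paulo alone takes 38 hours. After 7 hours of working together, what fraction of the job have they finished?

Combined rate: 1/28 + 1/38 = (19 + 14)/532 = 33/532 per hour.
In 7 hours they complete 7·33/532 = 33/76 of the job.

33/76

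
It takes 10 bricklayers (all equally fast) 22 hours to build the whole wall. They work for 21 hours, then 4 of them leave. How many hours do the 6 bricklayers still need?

5/3 hours

One bricklayer does 1/220 of the job per hour.
After 21 hours with 10 bricklayers, 21/22 is done (1/22 left).
With 6 bricklayers the rate is 6/220 = 3/110, so the rest takes 1/22 ÷ 3/110 = 5/3 hours.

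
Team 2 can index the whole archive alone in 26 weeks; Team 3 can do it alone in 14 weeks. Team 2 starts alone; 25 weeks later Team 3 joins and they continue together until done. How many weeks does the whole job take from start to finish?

In 25 weeks Team 2 does 25/26 of the job, leaving 1/26.
Team 2 and Team 3 together work at 10/91 per week, so finishing takes 1/26 ÷ 10/91 = 7/20 weeks.
Total time = 25 + 7/20 = 507/20 weeks.

507/20 weeks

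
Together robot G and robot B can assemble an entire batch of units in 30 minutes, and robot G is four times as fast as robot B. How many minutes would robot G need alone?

Let robot B's rate be r; then robot G's rate is 4r, so together (4 + 1)r = 5r = 1/30.
Thus r = 1/150 per minute.
Robot B alone: 150 minutes; robot G alone: 75/2 minutes.

75/2 minutes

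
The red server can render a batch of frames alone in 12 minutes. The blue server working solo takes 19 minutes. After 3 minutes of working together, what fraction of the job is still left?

Combined rate: 1/12 + 1/19 = (19 + 12)/228 = 31/228 per minute.
In 3 minutes they complete 3·31/228 = 31/76 of the job.
So 45/76 remains.

45/76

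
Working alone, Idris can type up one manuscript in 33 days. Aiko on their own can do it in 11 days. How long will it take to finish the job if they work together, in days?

33/4 days

With two workers the combined time is the product over the sum: 33·11/(33+11) = 363/44 = 33/4 days.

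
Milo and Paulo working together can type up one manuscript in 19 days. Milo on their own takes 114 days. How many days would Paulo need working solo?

Combined rate is 1/19 per day.
Known contribution: 1/114 per day.
So Paulo's rate is 1/19 − 1/114 = 5/114, meaning 114/5 days alone.

114/5 days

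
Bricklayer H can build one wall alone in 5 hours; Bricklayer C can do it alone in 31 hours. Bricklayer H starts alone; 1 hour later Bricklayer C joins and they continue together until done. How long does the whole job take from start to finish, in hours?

In 1 hour Bricklayer H does 1/5 of the job, leaving 4/5.
Bricklayer H and Bricklayer C together work at 36/155 per hour, so finishing takes 4/5 ÷ 36/155 = 31/9 hours.
Total time = 1 + 31/9 = 40/9 hours.

40/9 hours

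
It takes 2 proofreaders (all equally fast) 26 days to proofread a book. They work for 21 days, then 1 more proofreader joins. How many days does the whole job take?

One proofreader does 1/52 of the job per day.
After 21 days with 2 proofreaders, 21/26 is done (5/26 left).
With 3 proofreaders the rate is 3/52, so the rest takes 5/26 ÷ 3/52 = 10/3 days.
Total = 21 + 10/3 = 73/3 days.

73/3 days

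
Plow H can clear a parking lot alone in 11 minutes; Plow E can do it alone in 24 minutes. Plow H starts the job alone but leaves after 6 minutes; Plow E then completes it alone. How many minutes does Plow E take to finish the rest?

In 6 minutes Plow H does 6/11 of the job, leaving 5/11.
Plow E works at 1/24 per minute, so finishing takes 5/11 ÷ 1/24 = 120/11 minutes.

120/11 minutes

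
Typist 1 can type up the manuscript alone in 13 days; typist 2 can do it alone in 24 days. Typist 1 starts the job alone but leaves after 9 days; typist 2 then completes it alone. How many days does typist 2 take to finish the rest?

96/13 days

In 9 days typist 1 does 9/13 of the job, leaving 4/13.
Typist 2 works at 1/24 per day, so finishing takes 4/13 ÷ 1/24 = 96/13 days.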